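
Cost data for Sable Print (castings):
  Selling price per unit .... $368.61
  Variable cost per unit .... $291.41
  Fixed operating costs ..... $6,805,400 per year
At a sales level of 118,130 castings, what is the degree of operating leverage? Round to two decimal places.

3.94

Total contribution margin = 118,130 × $77.20 = $9,119,636.00.
Subtracting fixed costs: EBIT = $9,119,636.00 − $6,805,400 = $2,314,236.00.
DOL = contribution ÷ EBIT = $9,119,636.00 ÷ $2,314,236.00 = 3.9407.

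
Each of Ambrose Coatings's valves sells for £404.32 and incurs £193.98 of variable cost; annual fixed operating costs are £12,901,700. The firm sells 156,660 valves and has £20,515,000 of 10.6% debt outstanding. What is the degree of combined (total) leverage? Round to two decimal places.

1.84

At 156,660 units, contribution = 156,660 × £210.34 = £32,951,864.40.
Subtracting fixed costs: EBIT = £32,951,864.40 − £12,901,700 = £20,050,164.40. Interest = £2,174,590.00.
DOL = £32,951,864.40 ÷ £20,050,164.40 = 1.6435; DFL = £20,050,164.40 ÷ £17,875,574.40 = 1.1217.
DCL = DOL × DFL = 1.6435 × 1.1217 = 1.8435.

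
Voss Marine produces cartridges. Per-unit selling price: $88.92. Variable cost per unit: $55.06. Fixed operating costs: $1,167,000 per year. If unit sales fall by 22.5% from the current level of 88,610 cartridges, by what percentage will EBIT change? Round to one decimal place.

Contribution at this volume is 88,610 × $33.86 = $3,000,334.60.
Operating income = contribution − fixed costs = $3,000,334.60 − $1,167,000 = $1,833,334.60.
So DOL = total CM / EBIT = $3,000,334.60 / $1,833,334.60 = 1.6365.
So EBIT moves 1.6365 × (-22.5%) = -36.8%.

-36.8%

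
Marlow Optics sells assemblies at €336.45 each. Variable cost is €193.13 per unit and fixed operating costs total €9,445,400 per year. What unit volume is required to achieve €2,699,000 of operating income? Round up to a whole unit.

Unit CM = price − variable cost = €336.45 − €193.13 = €143.32.
Required volume = (fixed costs + target profit) ÷ CM = (€9,445,400 + €2,699,000) ÷ €143.32 = 84,736.25, so 84,737 assemblies.

84,737 assemblies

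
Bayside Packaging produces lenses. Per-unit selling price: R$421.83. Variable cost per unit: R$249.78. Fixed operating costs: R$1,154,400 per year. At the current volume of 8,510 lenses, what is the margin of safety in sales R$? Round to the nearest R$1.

R$759,430

Contribution margin per unit = R$421.83 − R$249.78 = R$172.05. Break-even units = R$1,154,400 ÷ R$172.05 = 6,709.68; break-even revenue = 6,709.68 × R$421.83 = R$2,830,343.23.
Actual sales revenue = 8,510 × R$421.83 = R$3,589,773.30.
Margin of safety = R$3,589,773.30 − R$2,830,343.23 = R$759,430.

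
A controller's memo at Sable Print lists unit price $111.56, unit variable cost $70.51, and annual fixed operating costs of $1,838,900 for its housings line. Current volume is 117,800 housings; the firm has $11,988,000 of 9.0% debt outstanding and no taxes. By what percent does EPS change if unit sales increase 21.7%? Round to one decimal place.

At 117,800 units, contribution = 117,800 × $41.05 = $4,835,690.00.
EBIT = $4,835,690.00 − $1,838,900 = $2,996,790.00.
After interest of $1,078,920.00, pre-tax earnings = $1,917,870.00.
DCL = total CM / (EBIT − I) = $4,835,690.00 / $1,917,870.00 = 2.5214.
%ΔEPS = DCL × %ΔSales = 2.5214 × +21.7% = +54.7%.

+54.7%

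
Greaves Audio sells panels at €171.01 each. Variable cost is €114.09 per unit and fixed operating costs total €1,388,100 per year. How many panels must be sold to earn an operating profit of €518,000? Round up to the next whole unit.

Unit CM = price − variable cost = €171.01 − €114.09 = €56.92.
Units = (FC + target) / CM = (€1,388,100 + €518,000) / €56.92 = 33,487.35, so 33,488 panels.

33,488 panels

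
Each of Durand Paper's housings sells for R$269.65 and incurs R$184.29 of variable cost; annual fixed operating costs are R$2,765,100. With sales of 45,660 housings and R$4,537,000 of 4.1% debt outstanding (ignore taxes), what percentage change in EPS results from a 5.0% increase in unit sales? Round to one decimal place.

+20.6%

Total contribution margin = 45,660 × R$85.36 = R$3,897,537.60.
EBIT = R$3,897,537.60 − R$2,765,100 = R$1,132,437.60.
After interest of R$186,017.00, pre-tax earnings = R$946,420.60.
Degree of combined leverage = contribution ÷ (EBIT − I) = R$3,897,537.60 ÷ R$946,420.60 = 4.1182.
EPS therefore changes by 4.1182 × (+5.0%) = +20.6%.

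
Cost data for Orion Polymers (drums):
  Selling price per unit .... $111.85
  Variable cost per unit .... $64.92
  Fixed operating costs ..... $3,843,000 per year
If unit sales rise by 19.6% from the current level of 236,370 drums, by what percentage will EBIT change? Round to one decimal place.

At 236,370 units, contribution = 236,370 × $46.93 = $11,092,844.10.
Operating income = contribution − fixed costs = $11,092,844.10 − $3,843,000 = $7,249,844.10.
So DOL = total CM / EBIT = $11,092,844.10 / $7,249,844.10 = 1.5301.
Operating income changes by 1.5301 × +19.6% = +30.0%.

+30.0%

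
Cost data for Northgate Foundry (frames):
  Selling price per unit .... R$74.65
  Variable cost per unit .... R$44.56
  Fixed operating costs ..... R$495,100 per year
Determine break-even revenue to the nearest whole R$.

CM per unit = R$74.65 − R$44.56 = R$30.09; CM ratio = R$30.09 / R$74.65 = 0.4031.
Break-even sales = FC ÷ CM ratio = R$495,100 × R$74.65 / R$30.09 = R$1,228,289.

R$1,228,289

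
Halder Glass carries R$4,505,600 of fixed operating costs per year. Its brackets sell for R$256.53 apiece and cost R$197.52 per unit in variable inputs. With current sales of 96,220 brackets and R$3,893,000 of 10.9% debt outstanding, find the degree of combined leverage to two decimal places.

7.59

Total contribution margin = 96,220 × R$59.01 = R$5,677,942.20.
EBIT = R$5,677,942.20 − R$4,505,600 = R$1,172,342.20. Interest = R$424,337.00, so EBIT − I = R$748,005.20.
Degree of total leverage = total CM / (EBIT − interest) = R$5,677,942.20 / R$748,005.20 = 7.5908.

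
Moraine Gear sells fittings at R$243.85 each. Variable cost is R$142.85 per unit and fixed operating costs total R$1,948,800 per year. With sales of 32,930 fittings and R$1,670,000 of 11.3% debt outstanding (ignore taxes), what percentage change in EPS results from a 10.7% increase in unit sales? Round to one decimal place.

+29.9%

Total contribution margin = 32,930 × R$101.00 = R$3,325,930.00.
Operating income = contribution − fixed costs = R$3,325,930.00 − R$1,948,800 = R$1,377,130.00.
Interest = R$188,710.00, so EBIT − I = R$1,188,420.00.
DCL = total CM / (EBIT − I) = R$3,325,930.00 / R$1,188,420.00 = 2.7986.
EPS therefore changes by 2.7986 × (+10.7%) = +29.9%.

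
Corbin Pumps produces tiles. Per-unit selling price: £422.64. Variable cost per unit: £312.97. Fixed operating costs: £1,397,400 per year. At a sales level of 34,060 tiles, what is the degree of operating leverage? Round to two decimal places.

1.60

Total contribution margin = 34,060 × £109.67 = £3,735,360.20.
Operating income = contribution − fixed costs = £3,735,360.20 − £1,397,400 = £2,337,960.20.
So DOL = total CM / EBIT = £3,735,360.20 / £2,337,960.20 = 1.5977.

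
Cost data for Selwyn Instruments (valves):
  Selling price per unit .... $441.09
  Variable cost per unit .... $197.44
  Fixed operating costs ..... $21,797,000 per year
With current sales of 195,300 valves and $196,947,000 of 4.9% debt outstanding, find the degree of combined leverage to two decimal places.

2.95

Contribution at this volume is 195,300 × $243.65 = $47,584,845.00.
Operating income = contribution − fixed costs = $47,584,845.00 − $21,797,000 = $25,787,845.00. Interest = $9,650,403.00, so EBIT − I = $16,137,442.00.
DCL = contribution ÷ (EBIT − I) = $47,584,845.00 ÷ $16,137,442.00 = 2.9487.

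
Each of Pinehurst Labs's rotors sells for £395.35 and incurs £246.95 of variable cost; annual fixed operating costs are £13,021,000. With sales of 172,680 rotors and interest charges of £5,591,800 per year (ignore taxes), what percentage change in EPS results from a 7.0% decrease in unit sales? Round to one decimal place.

-25.6%

At 172,680 units, contribution = 172,680 × £148.40 = £25,625,712.00.
EBIT = £25,625,712.00 − £13,021,000 = £12,604,712.00.
After interest of £5,591,800.00, pre-tax earnings = £7,012,912.00.
DCL = total CM / (EBIT − I) = £25,625,712.00 / £7,012,912.00 = 3.6541.
%ΔEPS = DCL × %ΔSales = 3.6541 × -7.0% = -25.6%.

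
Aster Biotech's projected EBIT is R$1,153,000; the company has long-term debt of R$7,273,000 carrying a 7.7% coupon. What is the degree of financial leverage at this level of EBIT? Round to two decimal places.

1.94

Annual interest charges come to R$560,021.00.
Degree of financial leverage = EBIT / (EBIT − interest) = R$1,153,000 / R$592,979.00 = 1.9444.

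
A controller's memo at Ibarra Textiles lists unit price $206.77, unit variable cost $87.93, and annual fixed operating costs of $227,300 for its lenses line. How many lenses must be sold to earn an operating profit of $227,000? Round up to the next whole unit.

Contribution margin per unit = $206.77 − $87.93 = $118.84.
Required volume = (fixed costs + target profit) ÷ CM = ($227,300 + $227,000) ÷ $118.84 = 3,822.79, so 3,823 lenses.

3,823 lenses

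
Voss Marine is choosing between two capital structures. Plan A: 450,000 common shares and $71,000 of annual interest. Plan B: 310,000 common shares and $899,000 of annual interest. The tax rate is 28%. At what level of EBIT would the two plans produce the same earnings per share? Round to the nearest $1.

At indifference, (EBIT − 71,000)(1 − t)/450,000 = (EBIT − 899,000)(1 − t)/310,000.
The (1 − t) factor cancels: (EBIT − 71,000) × 310,000 = (EBIT − 899,000) × 450,000.
EBIT × (450,000 − 310,000) = 899,000 × 450,000 − 71,000 × 310,000 = 382,540,000,000, so EBIT = 382,540,000,000 ÷ 140,000 = 2,732,428.57.

$2,732,429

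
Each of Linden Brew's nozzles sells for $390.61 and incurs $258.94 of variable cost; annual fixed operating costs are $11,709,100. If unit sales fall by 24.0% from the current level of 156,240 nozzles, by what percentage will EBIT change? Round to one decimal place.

-55.7%

At 156,240 units, contribution = 156,240 × $131.67 = $20,572,120.80.
Operating income = contribution − fixed costs = $20,572,120.80 − $11,709,100 = $8,863,020.80.
So DOL = total CM / EBIT = $20,572,120.80 / $8,863,020.80 = 2.3211.
Operating income changes by 2.3211 × -24.0% = -55.7%.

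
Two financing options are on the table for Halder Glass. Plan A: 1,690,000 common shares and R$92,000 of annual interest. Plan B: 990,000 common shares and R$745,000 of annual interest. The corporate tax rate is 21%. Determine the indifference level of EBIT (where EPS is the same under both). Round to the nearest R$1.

At indifference, (EBIT − 92,000)(1 − t)/1,690,000 = (EBIT − 745,000)(1 − t)/990,000.
Cancelling (1 − t) and cross-multiplying: 990,000·(EBIT − 92,000) = 1,690,000·(EBIT − 745,000).
Solving, EBIT = (745,000·1,690,000 − 92,000·990,000) / (1,690,000 − 990,000) = 1,167,970,000,000 / 700,000 = 1,668,528.57.

R$1,668,529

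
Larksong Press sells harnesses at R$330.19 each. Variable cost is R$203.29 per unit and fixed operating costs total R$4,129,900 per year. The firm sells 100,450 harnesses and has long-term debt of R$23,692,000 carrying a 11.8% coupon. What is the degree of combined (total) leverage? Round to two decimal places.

At 100,450 units, contribution = 100,450 × R$126.90 = R$12,747,105.00.
Subtracting fixed costs: EBIT = R$12,747,105.00 − R$4,129,900 = R$8,617,205.00. Interest = R$2,795,656.00.
DOL = R$12,747,105.00 ÷ R$8,617,205.00 = 1.4793; DFL = R$8,617,205.00 ÷ R$5,821,549.00 = 1.4802.
Combined leverage = 1.4793 × 1.4802 = 2.1897.

2.19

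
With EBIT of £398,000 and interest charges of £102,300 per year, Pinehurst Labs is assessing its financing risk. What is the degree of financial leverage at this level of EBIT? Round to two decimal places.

Interest = £102,300.00.
Degree of financial leverage = EBIT / (EBIT − interest) = £398,000 / £295,700.00 = 1.3460.

1.35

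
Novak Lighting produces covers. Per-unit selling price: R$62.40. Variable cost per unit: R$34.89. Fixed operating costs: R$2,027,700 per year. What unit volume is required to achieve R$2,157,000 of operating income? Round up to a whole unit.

Unit CM = price − variable cost = R$62.40 − R$34.89 = R$27.51.
Need Q such that Q × R$27.51 − R$2,027,700 = R$2,157,000, i.e. Q = R$4,184,700 / R$27.51 = 152,115.59 → 152,116.

152,116 covers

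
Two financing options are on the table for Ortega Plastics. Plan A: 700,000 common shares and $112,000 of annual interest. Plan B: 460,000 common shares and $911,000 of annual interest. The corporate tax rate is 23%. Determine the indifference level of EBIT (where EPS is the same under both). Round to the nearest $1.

$2,442,417

Set EPS_A = EPS_B: (EBIT − $112,000)(1 − 0.23) ÷ 700,000 = (EBIT − $911,000)(1 − 0.23) ÷ 460,000.
Cancelling (1 − t) and cross-multiplying: 460,000·(EBIT − 112,000) = 700,000·(EBIT − 911,000).
Solving, EBIT = (911,000·700,000 − 112,000·460,000) / (700,000 − 460,000) = 586,180,000,000 / 240,000 = 2,442,416.67.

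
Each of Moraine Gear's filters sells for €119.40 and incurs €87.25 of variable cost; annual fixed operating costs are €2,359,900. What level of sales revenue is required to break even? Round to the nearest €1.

€8,764,294

CM per unit = €119.40 − €87.25 = €32.15; CM ratio = €32.15 / €119.40 = 0.2693.
Break-even revenue = fixed costs × price ÷ CM = €2,359,900 × €119.40 ÷ €32.15 = €8,764,294.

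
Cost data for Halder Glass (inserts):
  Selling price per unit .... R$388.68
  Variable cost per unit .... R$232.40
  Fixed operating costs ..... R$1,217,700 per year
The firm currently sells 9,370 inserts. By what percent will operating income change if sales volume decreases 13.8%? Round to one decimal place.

At 9,370 units, contribution = 9,370 × R$156.28 = R$1,464,343.60.
Subtracting fixed costs: EBIT = R$1,464,343.60 − R$1,217,700 = R$246,643.60.
DOL = contribution ÷ EBIT = R$1,464,343.60 ÷ R$246,643.60 = 5.9371.
%ΔEBIT = DOL × %ΔSales = 5.9371 × -13.8% = -81.9%.

-81.9%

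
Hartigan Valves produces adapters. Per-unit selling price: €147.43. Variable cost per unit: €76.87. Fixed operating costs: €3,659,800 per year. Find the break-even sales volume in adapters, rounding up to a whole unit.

51,868 adapters

Unit CM = price − variable cost = €147.43 − €76.87 = €70.56.
Break-even volume = fixed costs ÷ CM per unit = €3,659,800 ÷ €70.56 = 51,867.91, so 51,868 adapters.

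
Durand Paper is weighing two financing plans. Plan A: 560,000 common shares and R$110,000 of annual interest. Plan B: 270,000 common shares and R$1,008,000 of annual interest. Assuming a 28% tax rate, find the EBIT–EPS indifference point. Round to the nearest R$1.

R$1,844,069

At indifference, (EBIT − 110,000)(1 − t)/560,000 = (EBIT − 1,008,000)(1 − t)/270,000.
The (1 − t) factor cancels: (EBIT − 110,000) × 270,000 = (EBIT − 1,008,000) × 560,000.
Solving, EBIT = (1,008,000·560,000 − 110,000·270,000) / (560,000 − 270,000) = 534,780,000,000 / 290,000 = 1,844,068.97.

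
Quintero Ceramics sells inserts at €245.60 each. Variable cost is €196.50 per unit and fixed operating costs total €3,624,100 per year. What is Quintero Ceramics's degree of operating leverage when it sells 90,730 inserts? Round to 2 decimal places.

Contribution at this volume is 90,730 × €49.10 = €4,454,843.00.
EBIT = €4,454,843.00 − €3,624,100 = €830,743.00.
So DOL = total CM / EBIT = €4,454,843.00 / €830,743.00 = 5.3625.

5.36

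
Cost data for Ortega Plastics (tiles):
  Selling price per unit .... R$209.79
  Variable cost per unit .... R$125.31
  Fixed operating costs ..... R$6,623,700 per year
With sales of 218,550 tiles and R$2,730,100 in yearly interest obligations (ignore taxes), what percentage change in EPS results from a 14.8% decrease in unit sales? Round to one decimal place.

Contribution at this volume is 218,550 × R$84.48 = R$18,463,104.00.
Subtracting fixed costs: EBIT = R$18,463,104.00 − R$6,623,700 = R$11,839,404.00.
Interest = R$2,730,100.00, so EBIT − I = R$9,109,304.00.
Degree of combined leverage = contribution ÷ (EBIT − I) = R$18,463,104.00 ÷ R$9,109,304.00 = 2.0268.
EPS therefore changes by 2.0268 × (-14.8%) = -30.0%.

-30.0%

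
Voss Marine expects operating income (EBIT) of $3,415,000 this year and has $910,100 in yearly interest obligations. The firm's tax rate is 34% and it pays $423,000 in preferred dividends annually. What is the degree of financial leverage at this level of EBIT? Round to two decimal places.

Annual interest charges come to $910,100.00.
Preferred dividends grossed up pre-tax: $423,000 / (1 − 0.34) = $640,909.09.
DFL = EBIT ÷ [EBIT − I − D_p/(1−t)] = $3,415,000 ÷ [$3,415,000 − $910,100.00 − $640,909.09] = $3,415,000 ÷ $1,863,990.91 = 1.8321.

1.83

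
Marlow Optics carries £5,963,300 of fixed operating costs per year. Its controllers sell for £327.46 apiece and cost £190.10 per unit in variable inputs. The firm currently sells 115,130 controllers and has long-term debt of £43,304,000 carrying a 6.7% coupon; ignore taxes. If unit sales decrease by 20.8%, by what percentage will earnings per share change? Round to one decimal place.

-47.3%

Contribution at this volume is 115,130 × £137.36 = £15,814,256.80.
EBIT = £15,814,256.80 − £5,963,300 = £9,850,956.80.
After interest of £2,901,368.00, pre-tax earnings = £6,949,588.80.
DCL = total CM / (EBIT − I) = £15,814,256.80 / £6,949,588.80 = 2.2756.
%ΔEPS = DCL × %ΔSales = 2.2756 × -20.8% = -47.3%.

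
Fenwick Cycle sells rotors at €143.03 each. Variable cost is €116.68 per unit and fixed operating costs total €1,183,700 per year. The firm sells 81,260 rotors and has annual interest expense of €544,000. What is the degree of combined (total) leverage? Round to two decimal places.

Contribution at this volume is 81,260 × €26.35 = €2,141,201.00.
EBIT = €2,141,201.00 − €1,183,700 = €957,501.00. Interest = €544,000.00.
DOL = €2,141,201.00 ÷ €957,501.00 = 2.2362; DFL = €957,501.00 ÷ €413,501.00 = 2.3156.
DCL = DOL × DFL = 2.2362 × 2.3156 = 5.1781.

5.18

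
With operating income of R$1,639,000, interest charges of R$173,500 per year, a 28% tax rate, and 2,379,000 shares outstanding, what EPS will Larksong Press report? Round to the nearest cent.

R$0.44

Interest = R$173,500.00, so EBT = R$1,639,000 − R$173,500.00 = R$1,465,500.00.
Net income = R$1,465,500.00 × (1 − 0.28) = R$1,055,160.00.
EPS = R$1,055,160.00 ÷ 2,379,000 = R$0.44.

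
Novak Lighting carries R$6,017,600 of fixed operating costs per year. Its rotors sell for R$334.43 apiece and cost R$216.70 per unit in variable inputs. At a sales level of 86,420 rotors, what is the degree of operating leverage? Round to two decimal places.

2.45

At 86,420 units, contribution = 86,420 × R$117.73 = R$10,174,226.60.
EBIT = R$10,174,226.60 − R$6,017,600 = R$4,156,626.60.
So DOL = total CM / EBIT = R$10,174,226.60 / R$4,156,626.60 = 2.4477.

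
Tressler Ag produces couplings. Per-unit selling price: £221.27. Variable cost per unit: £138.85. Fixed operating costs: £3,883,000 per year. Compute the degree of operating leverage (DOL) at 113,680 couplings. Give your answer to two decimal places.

At 113,680 units, contribution = 113,680 × £82.42 = £9,369,505.60.
Subtracting fixed costs: EBIT = £9,369,505.60 − £3,883,000 = £5,486,505.60.
So DOL = total CM / EBIT = £9,369,505.60 / £5,486,505.60 = 1.7077.

1.71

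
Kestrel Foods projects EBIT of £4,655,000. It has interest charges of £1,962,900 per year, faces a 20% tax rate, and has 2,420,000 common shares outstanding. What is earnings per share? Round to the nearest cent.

£0.89

Interest = £1,962,900.00, so EBT = £4,655,000 − £1,962,900.00 = £2,692,100.00.
Net income = £2,692,100.00 × (1 − 0.20) = £2,153,680.00.
EPS = £2,153,680.00 ÷ 2,420,000 = £0.89.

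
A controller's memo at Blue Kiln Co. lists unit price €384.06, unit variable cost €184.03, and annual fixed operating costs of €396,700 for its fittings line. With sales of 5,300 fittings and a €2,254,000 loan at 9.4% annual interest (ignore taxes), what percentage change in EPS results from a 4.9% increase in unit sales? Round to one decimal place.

Total contribution margin = 5,300 × €200.03 = €1,060,159.00.
Operating income = contribution − fixed costs = €1,060,159.00 − €396,700 = €663,459.00.
Interest = €211,876.00, so EBIT − I = €451,583.00.
Degree of combined leverage = contribution ÷ (EBIT − I) = €1,060,159.00 ÷ €451,583.00 = 2.3477.
%ΔEPS = DCL × %ΔSales = 2.3477 × +4.9% = +11.5%.

+11.5%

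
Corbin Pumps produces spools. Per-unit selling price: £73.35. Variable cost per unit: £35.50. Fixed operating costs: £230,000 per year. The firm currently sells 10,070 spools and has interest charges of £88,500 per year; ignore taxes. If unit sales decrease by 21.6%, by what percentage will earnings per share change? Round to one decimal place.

-131.4%

Contribution at this volume is 10,070 × £37.85 = £381,149.50.
Subtracting fixed costs: EBIT = £381,149.50 − £230,000 = £151,149.50.
After interest of £88,500.00, pre-tax earnings = £62,649.50.
DCL = total CM / (EBIT − I) = £381,149.50 / £62,649.50 = 6.0838.
%ΔEPS = DCL × %ΔSales = 6.0838 × -21.6% = -131.4%.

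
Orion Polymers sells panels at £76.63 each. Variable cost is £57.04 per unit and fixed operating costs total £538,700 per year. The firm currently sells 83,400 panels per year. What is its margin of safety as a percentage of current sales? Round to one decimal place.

Contribution margin per unit = £76.63 − £57.04 = £19.59. Break-even units = £538,700 ÷ £19.59 = 27,498.72; break-even revenue = 27,498.72 × £76.63 = £2,107,227.21.
Actual sales revenue = 83,400 × £76.63 = £6,390,942.00.
Margin of safety = (£6,390,942.00 − £2,107,227.21) ÷ £6,390,942.00 = 67.0%.

67.0%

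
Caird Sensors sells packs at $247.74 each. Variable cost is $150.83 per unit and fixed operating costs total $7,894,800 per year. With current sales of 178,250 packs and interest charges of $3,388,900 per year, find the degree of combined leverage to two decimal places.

2.88

Total contribution margin = 178,250 × $96.91 = $17,274,207.50.
EBIT = $17,274,207.50 − $7,894,800 = $9,379,407.50. Interest = $3,388,900.00.
DOL = $17,274,207.50 ÷ $9,379,407.50 = 1.8417; DFL = $9,379,407.50 ÷ $5,990,507.50 = 1.5657.
Combined leverage = 1.8417 × 1.5657 = 2.8835.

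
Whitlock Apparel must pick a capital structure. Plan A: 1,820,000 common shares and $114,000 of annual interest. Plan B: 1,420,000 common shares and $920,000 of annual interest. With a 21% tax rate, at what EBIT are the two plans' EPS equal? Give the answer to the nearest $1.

At indifference, (EBIT − 114,000)(1 − t)/1,820,000 = (EBIT − 920,000)(1 − t)/1,420,000.
The (1 − t) factor cancels: (EBIT − 114,000) × 1,420,000 = (EBIT − 920,000) × 1,820,000.
Solving, EBIT = (920,000·1,820,000 − 114,000·1,420,000) / (1,820,000 − 1,420,000) = 1,512,520,000,000 / 400,000 = 3,781,300.00.

$3,781,300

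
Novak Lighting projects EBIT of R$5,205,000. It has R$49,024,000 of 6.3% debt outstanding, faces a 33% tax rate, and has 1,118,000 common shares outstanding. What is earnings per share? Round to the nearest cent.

Pre-tax income = R$5,205,000 − R$3,088,512.00 = R$2,116,488.00.
After tax at 33%: net income = R$2,116,488.00 × 0.67 = R$1,418,046.96.
Per share: R$1,418,046.96 / 1,118,000 shares = R$1.27.

R$1.27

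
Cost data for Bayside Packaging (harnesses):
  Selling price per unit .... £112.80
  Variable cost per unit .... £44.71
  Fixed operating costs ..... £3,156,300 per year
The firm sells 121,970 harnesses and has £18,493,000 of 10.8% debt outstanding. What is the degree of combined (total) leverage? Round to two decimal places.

2.64

At 121,970 units, contribution = 121,970 × £68.09 = £8,304,937.30.
Operating income = contribution − fixed costs = £8,304,937.30 − £3,156,300 = £5,148,637.30. Interest = £1,997,244.00.
DOL = £8,304,937.30 ÷ £5,148,637.30 = 1.6130; DFL = £5,148,637.30 ÷ £3,151,393.30 = 1.6338.
DCL = DOL × DFL = 1.6130 × 1.6338 = 2.6353.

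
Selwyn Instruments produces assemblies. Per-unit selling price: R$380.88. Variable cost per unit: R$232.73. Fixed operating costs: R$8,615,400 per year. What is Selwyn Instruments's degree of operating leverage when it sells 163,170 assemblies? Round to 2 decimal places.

At 163,170 units, contribution = 163,170 × R$148.15 = R$24,173,635.50.
Operating income = contribution − fixed costs = R$24,173,635.50 − R$8,615,400 = R$15,558,235.50.
So DOL = total CM / EBIT = R$24,173,635.50 / R$15,558,235.50 = 1.5538.

1.55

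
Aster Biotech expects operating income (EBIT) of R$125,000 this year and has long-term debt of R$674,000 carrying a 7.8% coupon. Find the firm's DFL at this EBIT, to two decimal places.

Annual interest charges come to R$52,572.00.
DFL = EBIT ÷ (EBIT − I) = R$125,000 ÷ (R$125,000 − R$52,572.00) = R$125,000 ÷ R$72,428.00 = 1.7259.

1.73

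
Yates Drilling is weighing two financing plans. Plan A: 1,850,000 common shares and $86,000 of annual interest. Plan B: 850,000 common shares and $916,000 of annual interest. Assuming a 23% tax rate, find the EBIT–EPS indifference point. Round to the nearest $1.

$1,621,500

Set EPS_A = EPS_B: (EBIT − $86,000)(1 − 0.23) ÷ 1,850,000 = (EBIT − $916,000)(1 − 0.23) ÷ 850,000.
Cancelling (1 − t) and cross-multiplying: 850,000·(EBIT − 86,000) = 1,850,000·(EBIT − 916,000).
Solving, EBIT = (916,000·1,850,000 − 86,000·850,000) / (1,850,000 − 850,000) = 1,621,500,000,000 / 1,000,000 = 1,621,500.00.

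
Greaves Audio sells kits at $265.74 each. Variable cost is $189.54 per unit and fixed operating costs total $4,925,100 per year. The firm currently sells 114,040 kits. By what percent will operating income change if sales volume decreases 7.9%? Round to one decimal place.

-18.2%

Total contribution margin = 114,040 × $76.20 = $8,689,848.00.
EBIT = $8,689,848.00 − $4,925,100 = $3,764,748.00.
So DOL = total CM / EBIT = $8,689,848.00 / $3,764,748.00 = 2.3082.
%ΔEBIT = DOL × %ΔSales = 2.3082 × -7.9% = -18.2%.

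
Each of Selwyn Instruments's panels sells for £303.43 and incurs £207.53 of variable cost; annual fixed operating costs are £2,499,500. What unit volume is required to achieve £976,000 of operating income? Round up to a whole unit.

Contribution margin per unit = £303.43 − £207.53 = £95.90.
Need Q such that Q × £95.90 − £2,499,500 = £976,000, i.e. Q = £3,475,500 / £95.90 = 36,240.88 → 36,241.

36,241 panels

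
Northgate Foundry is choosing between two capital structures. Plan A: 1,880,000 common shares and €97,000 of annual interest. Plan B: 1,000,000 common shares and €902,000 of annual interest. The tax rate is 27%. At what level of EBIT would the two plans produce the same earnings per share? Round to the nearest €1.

€1,816,773

Set EPS_A = EPS_B: (EBIT − €97,000)(1 − 0.27) ÷ 1,880,000 = (EBIT − €902,000)(1 − 0.27) ÷ 1,000,000.
The (1 − t) factor cancels: (EBIT − 97,000) × 1,000,000 = (EBIT − 902,000) × 1,880,000.
Solving, EBIT = (902,000·1,880,000 − 97,000·1,000,000) / (1,880,000 − 1,000,000) = 1,598,760,000,000 / 880,000 = 1,816,772.73.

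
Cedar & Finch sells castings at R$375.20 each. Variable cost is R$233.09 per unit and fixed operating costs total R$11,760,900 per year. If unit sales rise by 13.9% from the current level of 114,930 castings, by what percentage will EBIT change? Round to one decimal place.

+49.7%

Total contribution margin = 114,930 × R$142.11 = R$16,332,702.30.
Operating income = contribution − fixed costs = R$16,332,702.30 − R$11,760,900 = R$4,571,802.30.
DOL = contribution ÷ EBIT = R$16,332,702.30 ÷ R$4,571,802.30 = 3.5725.
Operating income changes by 3.5725 × +13.9% = +49.7%.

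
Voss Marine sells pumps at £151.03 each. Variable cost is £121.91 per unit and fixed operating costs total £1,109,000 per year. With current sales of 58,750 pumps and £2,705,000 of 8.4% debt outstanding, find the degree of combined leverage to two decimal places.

4.57

Contribution at this volume is 58,750 × £29.12 = £1,710,800.00.
Subtracting fixed costs: EBIT = £1,710,800.00 − £1,109,000 = £601,800.00. Interest = £227,220.00, so EBIT − I = £374,580.00.
DCL = contribution ÷ (EBIT − I) = £1,710,800.00 ÷ £374,580.00 = 4.5672.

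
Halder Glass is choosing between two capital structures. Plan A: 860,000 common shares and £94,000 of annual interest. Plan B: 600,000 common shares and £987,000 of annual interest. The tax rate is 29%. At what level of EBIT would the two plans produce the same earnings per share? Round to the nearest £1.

£3,047,769

Set EPS_A = EPS_B: (EBIT − £94,000)(1 − 0.29) ÷ 860,000 = (EBIT − £987,000)(1 − 0.29) ÷ 600,000.
Cancelling (1 − t) and cross-multiplying: 600,000·(EBIT − 94,000) = 860,000·(EBIT − 987,000).
Solving, EBIT = (987,000·860,000 − 94,000·600,000) / (860,000 − 600,000) = 792,420,000,000 / 260,000 = 3,047,769.23.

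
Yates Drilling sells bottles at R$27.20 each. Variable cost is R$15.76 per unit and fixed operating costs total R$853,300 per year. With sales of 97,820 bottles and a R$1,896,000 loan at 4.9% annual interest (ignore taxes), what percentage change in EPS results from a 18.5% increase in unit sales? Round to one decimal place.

+119.8%

Total contribution margin = 97,820 × R$11.44 = R$1,119,060.80.
Subtracting fixed costs: EBIT = R$1,119,060.80 − R$853,300 = R$265,760.80.
Interest = R$92,904.00, so EBIT − I = R$172,856.80.
Degree of combined leverage = contribution ÷ (EBIT − I) = R$1,119,060.80 ÷ R$172,856.80 = 6.4739.
EPS therefore changes by 6.4739 × (+18.5%) = +119.8%.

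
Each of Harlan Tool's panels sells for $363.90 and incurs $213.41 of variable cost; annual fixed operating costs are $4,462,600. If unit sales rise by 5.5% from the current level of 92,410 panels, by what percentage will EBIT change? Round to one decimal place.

+8.1%

Contribution at this volume is 92,410 × $150.49 = $13,906,780.90.
Subtracting fixed costs: EBIT = $13,906,780.90 − $4,462,600 = $9,444,180.90.
DOL = contribution ÷ EBIT = $13,906,780.90 ÷ $9,444,180.90 = 1.4725.
%ΔEBIT = DOL × %ΔSales = 1.4725 × +5.5% = +8.1%.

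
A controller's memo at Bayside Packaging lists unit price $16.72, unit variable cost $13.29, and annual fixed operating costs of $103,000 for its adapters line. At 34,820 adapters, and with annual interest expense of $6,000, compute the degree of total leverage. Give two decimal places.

Total contribution margin = 34,820 × $3.43 = $119,432.60.
EBIT = $119,432.60 − $103,000 = $16,432.60. Interest = $6,000.00, so EBIT − I = $10,432.60.
DCL = contribution ÷ (EBIT − I) = $119,432.60 ÷ $10,432.60 = 11.4480.

11.45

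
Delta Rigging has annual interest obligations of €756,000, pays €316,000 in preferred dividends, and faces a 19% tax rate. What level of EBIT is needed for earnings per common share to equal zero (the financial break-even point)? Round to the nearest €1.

€1,146,123

Preferred dividends are paid after tax, so their pre-tax equivalent is €316,000 ÷ (1 − 0.19) = €390,123.46.
Financial break-even EBIT = interest + D_p ÷ (1 − t) = €756,000 + €390,123.46 = €1,146,123.46.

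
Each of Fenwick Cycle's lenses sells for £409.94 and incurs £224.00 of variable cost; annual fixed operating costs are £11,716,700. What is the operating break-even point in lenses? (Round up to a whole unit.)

Unit CM = price − variable cost = £409.94 − £224.00 = £185.94.
Break-even volume = fixed costs ÷ CM per unit = £11,716,700 ÷ £185.94 = 63,013.34, so 63,014 lenses.

63,014 lenses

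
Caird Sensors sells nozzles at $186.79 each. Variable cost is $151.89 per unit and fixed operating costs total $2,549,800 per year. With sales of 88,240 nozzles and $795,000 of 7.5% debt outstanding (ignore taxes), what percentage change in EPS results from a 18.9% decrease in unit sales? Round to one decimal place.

Contribution at this volume is 88,240 × $34.90 = $3,079,576.00.
EBIT = $3,079,576.00 − $2,549,800 = $529,776.00.
Interest = $59,625.00, so EBIT − I = $470,151.00.
Degree of combined leverage = contribution ÷ (EBIT − I) = $3,079,576.00 ÷ $470,151.00 = 6.5502.
EPS therefore changes by 6.5502 × (-18.9%) = -123.8%.

-123.8%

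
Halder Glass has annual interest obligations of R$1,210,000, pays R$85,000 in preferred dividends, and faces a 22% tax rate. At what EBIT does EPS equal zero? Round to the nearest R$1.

Preferred dividends are paid after tax, so their pre-tax equivalent is R$85,000 ÷ (1 − 0.22) = R$108,974.36.
EPS = 0 when EBIT covers interest plus the pre-tax preferred burden: R$1,210,000 + R$108,974.36 = R$1,318,974.36.

R$1,318,974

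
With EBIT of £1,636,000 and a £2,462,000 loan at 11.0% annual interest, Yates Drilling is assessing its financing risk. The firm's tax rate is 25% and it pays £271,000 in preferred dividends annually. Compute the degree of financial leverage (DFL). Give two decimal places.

1.63

Annual interest charges come to £270,820.00.
Pre-tax preferred-dividend burden = £271,000 ÷ (1 − 0.25) = £361,333.33.
DFL = EBIT ÷ [EBIT − I − D_p/(1−t)] = £1,636,000 ÷ [£1,636,000 − £270,820.00 − £361,333.33] = £1,636,000 ÷ £1,003,846.67 = 1.6297.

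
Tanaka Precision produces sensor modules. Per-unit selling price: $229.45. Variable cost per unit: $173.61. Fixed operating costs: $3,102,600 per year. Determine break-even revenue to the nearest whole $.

$12,748,775

CM per unit = $229.45 − $173.61 = $55.84; CM ratio = $55.84 / $229.45 = 0.2434.
Break-even sales = FC ÷ CM ratio = $3,102,600 × $229.45 / $55.84 = $12,748,775.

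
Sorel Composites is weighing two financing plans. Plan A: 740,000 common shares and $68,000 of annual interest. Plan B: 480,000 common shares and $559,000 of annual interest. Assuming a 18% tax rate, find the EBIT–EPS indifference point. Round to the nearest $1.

Set EPS_A = EPS_B: (EBIT − $68,000)(1 − 0.18) ÷ 740,000 = (EBIT − $559,000)(1 − 0.18) ÷ 480,000.
Cancelling (1 − t) and cross-multiplying: 480,000·(EBIT − 68,000) = 740,000·(EBIT − 559,000).
EBIT × (740,000 − 480,000) = 559,000 × 740,000 − 68,000 × 480,000 = 381,020,000,000, so EBIT = 381,020,000,000 ÷ 260,000 = 1,465,461.54.

$1,465,462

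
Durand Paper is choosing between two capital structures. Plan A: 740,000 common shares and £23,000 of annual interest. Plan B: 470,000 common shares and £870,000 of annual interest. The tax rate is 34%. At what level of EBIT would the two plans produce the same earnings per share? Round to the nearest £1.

At indifference, (EBIT − 23,000)(1 − t)/740,000 = (EBIT − 870,000)(1 − t)/470,000.
The (1 − t) factor cancels: (EBIT − 23,000) × 470,000 = (EBIT − 870,000) × 740,000.
Solving, EBIT = (870,000·740,000 − 23,000·470,000) / (740,000 − 470,000) = 632,990,000,000 / 270,000 = 2,344,407.41.

£2,344,407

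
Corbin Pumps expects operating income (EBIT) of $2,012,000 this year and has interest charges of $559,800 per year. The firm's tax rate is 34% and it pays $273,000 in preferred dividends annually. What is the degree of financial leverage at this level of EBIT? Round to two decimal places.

1.94

Annual interest charges come to $559,800.00.
Pre-tax preferred-dividend burden = $273,000 ÷ (1 − 0.34) = $413,636.36.
DFL = EBIT ÷ [EBIT − I − D_p/(1−t)] = $2,012,000 ÷ [$2,012,000 − $559,800.00 − $413,636.36] = $2,012,000 ÷ $1,038,563.64 = 1.9373.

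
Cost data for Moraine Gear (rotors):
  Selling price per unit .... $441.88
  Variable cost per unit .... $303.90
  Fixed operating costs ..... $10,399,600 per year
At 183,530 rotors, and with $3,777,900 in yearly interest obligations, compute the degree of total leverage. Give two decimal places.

2.27

Total contribution margin = 183,530 × $137.98 = $25,323,469.40.
Subtracting fixed costs: EBIT = $25,323,469.40 − $10,399,600 = $14,923,869.40. Interest = $3,777,900.00.
DOL = $25,323,469.40 ÷ $14,923,869.40 = 1.6968; DFL = $14,923,869.40 ÷ $11,145,969.40 = 1.3389.
DCL = DOL × DFL = 1.6968 × 1.3389 = 2.2718.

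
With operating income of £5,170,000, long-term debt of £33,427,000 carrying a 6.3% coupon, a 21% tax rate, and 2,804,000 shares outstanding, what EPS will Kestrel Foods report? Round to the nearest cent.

Pre-tax income = £5,170,000 − £2,105,901.00 = £3,064,099.00.
Net income = £3,064,099.00 × (1 − 0.21) = £2,420,638.21.
Per share: £2,420,638.21 / 2,804,000 shares = £0.86.

£0.86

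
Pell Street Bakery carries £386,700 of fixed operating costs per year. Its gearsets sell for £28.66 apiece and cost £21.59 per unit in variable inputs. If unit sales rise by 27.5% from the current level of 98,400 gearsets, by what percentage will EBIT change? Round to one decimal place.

+61.9%

Contribution at this volume is 98,400 × £7.07 = £695,688.00.
EBIT = £695,688.00 − £386,700 = £308,988.00.
So DOL = total CM / EBIT = £695,688.00 / £308,988.00 = 2.2515.
Operating income changes by 2.2515 × +27.5% = +61.9%.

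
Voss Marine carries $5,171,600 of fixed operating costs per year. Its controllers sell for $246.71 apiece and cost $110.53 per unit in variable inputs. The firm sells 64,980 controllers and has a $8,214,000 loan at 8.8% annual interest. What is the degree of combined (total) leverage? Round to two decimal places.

Total contribution margin = 64,980 × $136.18 = $8,848,976.40.
Operating income = contribution − fixed costs = $8,848,976.40 − $5,171,600 = $3,677,376.40. Interest = $722,832.00.
DOL = $8,848,976.40 ÷ $3,677,376.40 = 2.4063; DFL = $3,677,376.40 ÷ $2,954,544.40 = 1.2447.
Combined leverage = 2.4063 × 1.2447 = 2.9951.

3.00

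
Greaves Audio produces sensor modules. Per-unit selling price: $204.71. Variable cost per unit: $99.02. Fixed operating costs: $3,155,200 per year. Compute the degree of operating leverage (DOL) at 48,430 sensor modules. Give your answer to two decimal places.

Contribution at this volume is 48,430 × $105.69 = $5,118,566.70.
Subtracting fixed costs: EBIT = $5,118,566.70 − $3,155,200 = $1,963,366.70.
Degree of operating leverage = $5,118,566.70 / $1,963,366.70 = 2.6070.

2.61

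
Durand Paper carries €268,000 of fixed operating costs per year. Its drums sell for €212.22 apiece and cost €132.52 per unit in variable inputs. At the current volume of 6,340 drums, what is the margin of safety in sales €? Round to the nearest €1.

€631,862

Contribution margin per unit = €212.22 − €132.52 = €79.70. Break-even units = €268,000 ÷ €79.70 = 3,362.61; break-even revenue = 3,362.61 × €212.22 = €713,613.05.
Current sales = 6,340 × €212.22 = €1,345,474.80.
Margin of safety = €1,345,474.80 − €713,613.05 = €631,862.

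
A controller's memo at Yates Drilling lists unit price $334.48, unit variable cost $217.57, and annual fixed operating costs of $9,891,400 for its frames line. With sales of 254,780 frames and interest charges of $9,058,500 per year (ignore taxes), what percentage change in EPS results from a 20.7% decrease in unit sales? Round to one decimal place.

-56.9%

At 254,780 units, contribution = 254,780 × $116.91 = $29,786,329.80.
Operating income = contribution − fixed costs = $29,786,329.80 − $9,891,400 = $19,894,929.80.
After interest of $9,058,500.00, pre-tax earnings = $10,836,429.80.
Degree of combined leverage = contribution ÷ (EBIT − I) = $29,786,329.80 ÷ $10,836,429.80 = 2.7487.
EPS therefore changes by 2.7487 × (-20.7%) = -56.9%.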